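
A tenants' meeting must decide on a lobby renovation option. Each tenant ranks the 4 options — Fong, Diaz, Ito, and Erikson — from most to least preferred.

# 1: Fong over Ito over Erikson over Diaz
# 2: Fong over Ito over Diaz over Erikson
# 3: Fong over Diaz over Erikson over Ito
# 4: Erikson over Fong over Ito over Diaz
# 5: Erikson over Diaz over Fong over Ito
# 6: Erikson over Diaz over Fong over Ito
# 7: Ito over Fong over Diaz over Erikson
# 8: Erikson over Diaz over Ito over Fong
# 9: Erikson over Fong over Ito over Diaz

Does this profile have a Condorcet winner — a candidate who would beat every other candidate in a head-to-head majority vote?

Yes

Head-to-head results (9 voters total):
Fong vs Diaz: Fong wins 6–3.
Fong vs Ito: Fong wins 7–2.
Fong vs Erikson: Erikson wins 5–4.
Diaz vs Ito: Ito wins 5–4.
Diaz vs Erikson: Erikson wins 6–3.
Ito vs Erikson: Erikson wins 6–3.
Erikson beats each rival — Fong (5–4), Diaz (6–3), Ito (6–3) — so Erikson is the Condorcet winner.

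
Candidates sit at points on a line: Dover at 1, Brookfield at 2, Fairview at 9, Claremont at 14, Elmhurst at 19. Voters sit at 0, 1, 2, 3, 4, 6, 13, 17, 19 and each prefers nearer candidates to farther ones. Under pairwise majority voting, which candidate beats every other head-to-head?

Brookfield

With single-peaked preferences on a line, the Condorcet winner is the candidate closest to the median voter.
The median voter (position 4) is closest to Brookfield at 2.
Check: Brookfield vs Fairview — voters closer to Brookfield: 5 of 9.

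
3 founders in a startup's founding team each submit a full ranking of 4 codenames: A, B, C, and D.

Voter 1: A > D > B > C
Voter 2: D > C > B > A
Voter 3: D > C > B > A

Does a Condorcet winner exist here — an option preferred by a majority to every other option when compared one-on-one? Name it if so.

Head-to-head results (3 voters total):
A vs B: B wins 2–1.
A vs C: C wins 2–1.
A vs D: D wins 2–1.
B vs C: C wins 2–1.
B vs D: D wins 3–0.
C vs D: D wins 3–0.
D beats each rival — A (2–1), B (3–0), C (3–0) — so D is the Condorcet winner.

D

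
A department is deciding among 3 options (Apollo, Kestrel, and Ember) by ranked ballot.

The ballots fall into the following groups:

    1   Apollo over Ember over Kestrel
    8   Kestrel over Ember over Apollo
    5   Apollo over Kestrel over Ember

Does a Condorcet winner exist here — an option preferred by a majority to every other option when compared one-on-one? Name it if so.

Kestrel

Head-to-head results (14 voters total):
Apollo vs Kestrel: Kestrel wins 8–6.
Apollo vs Ember: Ember wins 8–6.
Kestrel vs Ember: Kestrel wins 13–1.
Kestrel beats each rival — Apollo (8–6), Ember (13–1) — so Kestrel is the Condorcet winner.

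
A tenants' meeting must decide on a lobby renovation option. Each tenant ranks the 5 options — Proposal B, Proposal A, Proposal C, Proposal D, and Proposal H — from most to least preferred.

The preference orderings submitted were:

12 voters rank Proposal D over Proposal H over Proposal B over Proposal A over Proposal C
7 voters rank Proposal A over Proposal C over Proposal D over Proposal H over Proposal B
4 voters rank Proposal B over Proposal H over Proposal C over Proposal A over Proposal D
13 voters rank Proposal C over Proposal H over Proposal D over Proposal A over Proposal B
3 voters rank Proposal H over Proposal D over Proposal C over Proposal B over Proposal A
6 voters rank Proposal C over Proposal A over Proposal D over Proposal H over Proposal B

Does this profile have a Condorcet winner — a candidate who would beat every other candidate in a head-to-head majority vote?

Yes

Head-to-head results (45 voters total):
Proposal B vs Proposal A: Proposal A wins 26–19.
Proposal B vs Proposal C: Proposal C wins 29–16.
Proposal B vs Proposal D: Proposal D wins 41–4.
Proposal B vs Proposal H: Proposal H wins 41–4.
Proposal A vs Proposal C: Proposal C wins 26–19.
Proposal A vs Proposal D: Proposal D wins 28–17.
Proposal A vs Proposal H: Proposal H wins 32–13.
Proposal C vs Proposal D: Proposal C wins 30–15.
Proposal C vs Proposal H: Proposal C wins 26–19.
Proposal D vs Proposal H: Proposal D wins 25–20.
Proposal C beats each rival — Proposal B (29–16), Proposal A (26–19), Proposal D (30–15), Proposal H (26–19) — so Proposal C is the Condorcet winner.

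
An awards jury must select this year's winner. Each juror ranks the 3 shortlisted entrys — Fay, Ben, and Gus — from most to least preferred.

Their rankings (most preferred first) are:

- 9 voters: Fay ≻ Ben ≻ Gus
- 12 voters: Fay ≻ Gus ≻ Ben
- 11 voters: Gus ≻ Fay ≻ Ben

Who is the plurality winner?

Fay

First-place vote totals:
  Fay: 21
  Ben: 0
  Gus: 11
Fay has the most first-place votes.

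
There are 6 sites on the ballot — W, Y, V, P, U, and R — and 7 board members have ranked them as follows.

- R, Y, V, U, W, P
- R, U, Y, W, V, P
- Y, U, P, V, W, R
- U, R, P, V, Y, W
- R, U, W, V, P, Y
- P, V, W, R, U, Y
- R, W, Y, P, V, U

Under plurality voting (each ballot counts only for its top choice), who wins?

R

First-place vote totals:
  W: 0
  Y: 1
  V: 0
  P: 1
  U: 1
  R: 4
R has the most first-place votes.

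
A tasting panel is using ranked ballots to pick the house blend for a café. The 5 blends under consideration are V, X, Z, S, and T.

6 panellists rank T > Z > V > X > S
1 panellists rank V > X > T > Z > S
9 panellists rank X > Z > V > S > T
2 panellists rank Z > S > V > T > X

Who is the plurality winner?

First-place vote totals:
  V: 1
  X: 9
  Z: 2
  S: 0
  T: 6
X has the most first-place votes.

X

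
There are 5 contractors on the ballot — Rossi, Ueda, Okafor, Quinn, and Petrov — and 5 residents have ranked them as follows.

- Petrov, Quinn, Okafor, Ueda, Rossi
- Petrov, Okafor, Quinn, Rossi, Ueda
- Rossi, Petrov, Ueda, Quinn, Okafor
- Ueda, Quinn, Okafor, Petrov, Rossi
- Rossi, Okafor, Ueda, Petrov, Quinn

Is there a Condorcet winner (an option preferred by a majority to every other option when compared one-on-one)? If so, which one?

Head-to-head results (5 voters total):
Rossi vs Ueda: Rossi wins 3–2.
Rossi vs Okafor: Okafor wins 3–2.
Rossi vs Quinn: Quinn wins 3–2.
Rossi vs Petrov: Petrov wins 3–2.
Ueda vs Okafor: Okafor wins 3–2.
Ueda vs Quinn: Ueda wins 3–2.
Ueda vs Petrov: Petrov wins 3–2.
Okafor vs Quinn: Quinn wins 3–2.
Okafor vs Petrov: Petrov wins 3–2.
Quinn vs Petrov: Petrov wins 4–1.
Petrov beats each rival — Rossi (3–2), Ueda (3–2), Okafor (3–2), Quinn (4–1) — so Petrov is the Condorcet winner.

Petrov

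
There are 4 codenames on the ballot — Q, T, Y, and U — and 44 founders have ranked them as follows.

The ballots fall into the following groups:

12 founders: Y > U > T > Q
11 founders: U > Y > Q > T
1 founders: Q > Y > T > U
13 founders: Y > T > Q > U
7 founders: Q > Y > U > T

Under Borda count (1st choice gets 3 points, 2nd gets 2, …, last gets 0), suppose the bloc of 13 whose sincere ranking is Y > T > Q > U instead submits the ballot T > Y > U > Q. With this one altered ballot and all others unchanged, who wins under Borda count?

Y

Borda totals with the altered ballot: Q 35, T 52, Y 100, U 77.
The winner is unchanged: still Y.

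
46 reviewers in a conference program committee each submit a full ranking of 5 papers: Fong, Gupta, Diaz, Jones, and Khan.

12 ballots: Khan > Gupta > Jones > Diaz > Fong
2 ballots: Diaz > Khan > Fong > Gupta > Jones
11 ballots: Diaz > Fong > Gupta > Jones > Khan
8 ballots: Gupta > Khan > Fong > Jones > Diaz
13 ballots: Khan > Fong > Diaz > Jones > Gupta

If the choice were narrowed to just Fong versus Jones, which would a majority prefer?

Ballots ranking Fong above Jones: 2+11+8+13 = 34.
Ballots ranking Jones above Fong: 12.
Fong wins the head-to-head, 34–12.

Fong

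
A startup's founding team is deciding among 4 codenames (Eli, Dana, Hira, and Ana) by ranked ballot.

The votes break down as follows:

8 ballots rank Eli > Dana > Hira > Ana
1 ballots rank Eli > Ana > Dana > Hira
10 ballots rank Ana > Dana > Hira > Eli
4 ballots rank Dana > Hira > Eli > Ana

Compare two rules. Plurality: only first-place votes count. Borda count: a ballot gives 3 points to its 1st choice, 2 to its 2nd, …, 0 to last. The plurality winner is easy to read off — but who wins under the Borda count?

Plurality first-place counts: Eli 9, Dana 4, Hira 0, Ana 10 → Ana.
Borda totals: Eli 31, Dana 49, Hira 26, Ana 32 → Dana.

Dana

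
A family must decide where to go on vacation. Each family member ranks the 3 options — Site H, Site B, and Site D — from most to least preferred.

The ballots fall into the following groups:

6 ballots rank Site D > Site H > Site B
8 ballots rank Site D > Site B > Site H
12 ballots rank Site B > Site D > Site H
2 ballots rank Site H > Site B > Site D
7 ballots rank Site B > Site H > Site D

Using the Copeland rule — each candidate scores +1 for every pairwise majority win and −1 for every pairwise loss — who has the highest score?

Pairwise results:
  Site H vs Site B: Site B wins 27–8.
  Site H vs Site D: Site D wins 26–9.
  Site B vs Site D: Site B wins 21–14.
Copeland scores (wins − losses):
  Site H: 0 − 2 = -2
  Site B: 2 − 0 = 2
  Site D: 1 − 1 = 0
Site B has the best Copeland score.

Site B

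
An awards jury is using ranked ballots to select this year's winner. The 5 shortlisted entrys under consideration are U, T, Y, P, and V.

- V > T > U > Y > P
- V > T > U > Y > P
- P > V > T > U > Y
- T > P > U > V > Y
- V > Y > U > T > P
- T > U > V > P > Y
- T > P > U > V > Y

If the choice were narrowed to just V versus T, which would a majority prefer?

Ballots ranking V above T: 4.
Ballots ranking T above V: 3.
V wins the head-to-head, 4–3.

V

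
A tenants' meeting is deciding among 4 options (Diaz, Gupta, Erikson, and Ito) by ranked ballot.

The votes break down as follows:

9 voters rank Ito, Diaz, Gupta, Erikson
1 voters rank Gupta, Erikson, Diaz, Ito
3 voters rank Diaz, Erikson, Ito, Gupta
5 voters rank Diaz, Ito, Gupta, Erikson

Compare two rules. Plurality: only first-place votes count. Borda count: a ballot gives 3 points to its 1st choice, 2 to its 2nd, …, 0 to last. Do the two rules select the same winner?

No

Plurality first-place counts: Diaz 8, Gupta 1, Erikson 0, Ito 9 → Ito.
Borda totals: Diaz 43, Gupta 17, Erikson 8, Ito 40 → Diaz.
The two rules disagree: plurality picks Ito, Borda picks Diaz.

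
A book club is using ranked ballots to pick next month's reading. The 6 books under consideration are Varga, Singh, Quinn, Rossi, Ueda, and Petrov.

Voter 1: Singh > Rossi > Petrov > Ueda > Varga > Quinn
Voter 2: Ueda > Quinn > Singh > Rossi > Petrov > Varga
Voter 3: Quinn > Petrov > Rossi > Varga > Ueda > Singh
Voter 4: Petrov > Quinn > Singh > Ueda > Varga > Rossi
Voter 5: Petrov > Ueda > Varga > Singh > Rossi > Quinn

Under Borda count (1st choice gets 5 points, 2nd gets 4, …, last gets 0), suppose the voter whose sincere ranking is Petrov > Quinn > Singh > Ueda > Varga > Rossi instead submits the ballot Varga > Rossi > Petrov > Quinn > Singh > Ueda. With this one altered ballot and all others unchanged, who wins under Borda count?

Borda totals with the altered ballot: Varga 11, Singh 11, Quinn 11, Rossi 14, Ueda 12, Petrov 16.
The winner is unchanged: still Petrov.

Petrov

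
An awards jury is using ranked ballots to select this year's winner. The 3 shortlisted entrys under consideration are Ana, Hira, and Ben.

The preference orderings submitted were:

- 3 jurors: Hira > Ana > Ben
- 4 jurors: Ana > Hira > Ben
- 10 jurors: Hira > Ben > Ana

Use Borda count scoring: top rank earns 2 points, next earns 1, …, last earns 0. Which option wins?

Borda scores:
  Ana: 3·1 + 4·2 + 10·0 = 11
  Hira: 3·2 + 4·1 + 10·2 = 30
  Ben: 3·0 + 4·0 + 10·1 = 10
Hira has the highest total.

Hira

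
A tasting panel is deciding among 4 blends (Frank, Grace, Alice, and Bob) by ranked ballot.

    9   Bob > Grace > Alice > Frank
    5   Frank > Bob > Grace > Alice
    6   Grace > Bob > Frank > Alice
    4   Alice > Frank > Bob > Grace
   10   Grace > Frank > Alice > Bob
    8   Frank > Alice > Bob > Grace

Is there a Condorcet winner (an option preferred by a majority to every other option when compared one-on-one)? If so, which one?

None — there is no Condorcet winner

Head-to-head results (42 voters total):
Frank vs Grace: Grace wins 25–17.
Frank vs Alice: Frank wins 29–13.
Frank vs Bob: Frank wins 27–15.
Grace vs Alice: Grace wins 30–12.
Grace vs Bob: Bob wins 26–16.
Alice vs Bob: Alice wins 22–20.
No candidate beats all others: Frank beats Bob beats Grace beats Frank, a majority cycle.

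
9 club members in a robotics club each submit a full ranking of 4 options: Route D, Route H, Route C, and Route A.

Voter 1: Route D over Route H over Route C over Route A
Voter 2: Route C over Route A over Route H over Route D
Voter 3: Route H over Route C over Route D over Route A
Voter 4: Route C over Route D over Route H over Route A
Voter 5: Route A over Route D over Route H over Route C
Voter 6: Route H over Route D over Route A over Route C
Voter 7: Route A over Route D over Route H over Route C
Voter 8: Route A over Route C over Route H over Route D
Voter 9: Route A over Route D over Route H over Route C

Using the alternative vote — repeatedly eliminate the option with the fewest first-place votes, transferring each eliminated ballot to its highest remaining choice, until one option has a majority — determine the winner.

Route A

Round 1: Route A 4, Route H 2, Route C 2, Route D 1. Route D has the fewest and is eliminated.
Round 2: Route A 4, Route H 3, Route C 2. Route C has the fewest and is eliminated.
Round 3: Route A 5, Route H 4. Route A has a majority.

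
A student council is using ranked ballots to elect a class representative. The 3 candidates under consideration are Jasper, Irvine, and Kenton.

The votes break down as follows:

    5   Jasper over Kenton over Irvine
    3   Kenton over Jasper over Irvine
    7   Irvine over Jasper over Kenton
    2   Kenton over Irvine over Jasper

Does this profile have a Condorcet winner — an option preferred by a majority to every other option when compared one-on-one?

Head-to-head results (17 voters total):
Jasper vs Irvine: Irvine wins 9–8.
Jasper vs Kenton: Jasper wins 12–5.
Irvine vs Kenton: Kenton wins 10–7.
No candidate beats all others: Jasper beats Kenton beats Irvine beats Jasper, a majority cycle.

No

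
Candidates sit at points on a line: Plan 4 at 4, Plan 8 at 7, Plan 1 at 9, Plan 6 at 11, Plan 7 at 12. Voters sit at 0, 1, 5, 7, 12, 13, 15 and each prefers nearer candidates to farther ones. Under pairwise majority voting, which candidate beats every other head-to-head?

Plan 8

With single-peaked preferences on a line, the Condorcet winner is the candidate closest to the median voter.
The median voter (position 7) is closest to Plan 8 at 7.
Check: Plan 8 vs Plan 7 — voters closer to Plan 8: 4 of 7.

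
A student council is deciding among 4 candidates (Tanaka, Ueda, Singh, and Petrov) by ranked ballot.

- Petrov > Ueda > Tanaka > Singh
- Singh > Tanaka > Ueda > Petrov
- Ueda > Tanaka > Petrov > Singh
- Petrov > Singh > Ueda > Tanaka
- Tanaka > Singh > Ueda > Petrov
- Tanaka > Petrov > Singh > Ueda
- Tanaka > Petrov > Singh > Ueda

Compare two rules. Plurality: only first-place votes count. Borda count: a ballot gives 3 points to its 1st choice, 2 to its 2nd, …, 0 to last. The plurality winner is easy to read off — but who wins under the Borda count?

Tanaka

Plurality first-place counts: Tanaka 3, Ueda 1, Singh 1, Petrov 2 → Tanaka.
Borda totals: Tanaka 14, Ueda 8, Singh 9, Petrov 11 → Tanaka.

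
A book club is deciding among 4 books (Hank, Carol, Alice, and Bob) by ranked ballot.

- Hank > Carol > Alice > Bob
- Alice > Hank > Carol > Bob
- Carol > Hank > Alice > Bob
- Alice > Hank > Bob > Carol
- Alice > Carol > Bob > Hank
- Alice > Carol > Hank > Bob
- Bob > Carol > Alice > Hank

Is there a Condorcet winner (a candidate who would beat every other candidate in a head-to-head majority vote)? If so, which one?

Alice

Head-to-head results (7 voters total):
Hank vs Carol: Carol wins 4–3.
Hank vs Alice: Alice wins 5–2.
Hank vs Bob: Hank wins 5–2.
Carol vs Alice: Alice wins 4–3.
Carol vs Bob: Carol wins 5–2.
Alice vs Bob: Alice wins 6–1.
Alice beats each rival — Hank (5–2), Carol (4–3), Bob (6–1) — so Alice is the Condorcet winner.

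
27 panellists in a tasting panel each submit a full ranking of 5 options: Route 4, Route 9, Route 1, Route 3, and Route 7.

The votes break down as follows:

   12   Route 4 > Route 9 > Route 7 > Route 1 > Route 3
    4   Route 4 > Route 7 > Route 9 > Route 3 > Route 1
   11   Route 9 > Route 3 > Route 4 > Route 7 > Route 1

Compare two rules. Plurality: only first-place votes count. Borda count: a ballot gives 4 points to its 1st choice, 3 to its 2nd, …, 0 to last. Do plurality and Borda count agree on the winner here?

No

Plurality first-place counts: Route 4 16, Route 9 11, Route 1 0, Route 3 0, Route 7 0 → Route 4.
Borda totals: Route 4 86, Route 9 88, Route 1 12, Route 3 37, Route 7 47 → Route 9.
The two rules disagree: plurality picks Route 4, Borda picks Route 9.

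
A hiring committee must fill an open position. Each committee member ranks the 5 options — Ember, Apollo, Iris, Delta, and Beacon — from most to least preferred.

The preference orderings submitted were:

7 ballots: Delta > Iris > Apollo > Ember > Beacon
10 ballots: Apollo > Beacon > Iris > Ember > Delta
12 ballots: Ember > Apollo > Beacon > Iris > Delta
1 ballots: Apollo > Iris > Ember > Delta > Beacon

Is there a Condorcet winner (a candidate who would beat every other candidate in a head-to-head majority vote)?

Head-to-head results (30 voters total):
Ember vs Apollo: Apollo wins 18–12.
Ember vs Iris: Iris wins 18–12.
Ember vs Delta: Ember wins 23–7.
Ember vs Beacon: Ember wins 20–10.
Apollo vs Iris: Apollo wins 23–7.
Apollo vs Delta: Apollo wins 23–7.
Apollo vs Beacon: Apollo wins 30–0.
Iris vs Delta: Iris wins 23–7.
Iris vs Beacon: Beacon wins 22–8.
Delta vs Beacon: Beacon wins 22–8.
Apollo beats each rival — Ember (18–12), Iris (23–7), Delta (23–7), Beacon (30–0) — so Apollo is the Condorcet winner.

Yes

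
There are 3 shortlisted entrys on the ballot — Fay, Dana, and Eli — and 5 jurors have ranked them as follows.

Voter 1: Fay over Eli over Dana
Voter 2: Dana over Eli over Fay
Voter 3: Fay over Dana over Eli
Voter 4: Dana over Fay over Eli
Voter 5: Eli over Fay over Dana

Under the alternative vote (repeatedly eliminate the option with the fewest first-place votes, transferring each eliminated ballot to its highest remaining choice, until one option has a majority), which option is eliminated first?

Eli

Round 1: Fay 2, Dana 2, Eli 1. Eli has the fewest and is eliminated.
Round 2: Fay 3, Dana 2. Fay has a majority.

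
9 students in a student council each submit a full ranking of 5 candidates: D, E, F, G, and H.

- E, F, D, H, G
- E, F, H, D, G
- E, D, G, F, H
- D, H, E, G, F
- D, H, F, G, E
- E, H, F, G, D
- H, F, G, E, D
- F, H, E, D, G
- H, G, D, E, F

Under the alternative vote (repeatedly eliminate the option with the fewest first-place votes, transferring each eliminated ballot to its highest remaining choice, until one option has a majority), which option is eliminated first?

Round 1: E 4, D 2, H 2, F 1, G 0. G has the fewest and is eliminated.
Round 2: E 4, D 2, H 2, F 1. F has the fewest and is eliminated.
Round 3: E 4, H 3, D 2. D has the fewest and is eliminated.
Round 4: H 5, E 4. H has a majority.

G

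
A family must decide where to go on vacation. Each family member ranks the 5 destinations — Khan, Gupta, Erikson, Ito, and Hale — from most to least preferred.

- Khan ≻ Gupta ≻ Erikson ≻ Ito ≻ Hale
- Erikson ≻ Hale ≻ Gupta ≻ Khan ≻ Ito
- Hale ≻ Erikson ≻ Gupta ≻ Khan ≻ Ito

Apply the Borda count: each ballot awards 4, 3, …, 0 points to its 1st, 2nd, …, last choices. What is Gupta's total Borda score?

Borda scores:
  Khan: 4 + 1 + 1 = 6
  Gupta: 3 + 2 + 2 = 7
  Erikson: 2 + 4 + 3 = 9
  Ito: 1 + 0 + 0 = 1
  Hale: 0 + 3 + 4 = 7

7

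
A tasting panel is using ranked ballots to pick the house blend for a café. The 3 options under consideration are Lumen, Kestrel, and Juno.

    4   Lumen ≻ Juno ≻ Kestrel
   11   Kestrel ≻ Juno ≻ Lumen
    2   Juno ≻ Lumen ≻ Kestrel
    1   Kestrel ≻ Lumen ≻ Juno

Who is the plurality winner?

Kestrel

First-place vote totals:
  Lumen: 4
  Kestrel: 12
  Juno: 2
Kestrel has the most first-place votes.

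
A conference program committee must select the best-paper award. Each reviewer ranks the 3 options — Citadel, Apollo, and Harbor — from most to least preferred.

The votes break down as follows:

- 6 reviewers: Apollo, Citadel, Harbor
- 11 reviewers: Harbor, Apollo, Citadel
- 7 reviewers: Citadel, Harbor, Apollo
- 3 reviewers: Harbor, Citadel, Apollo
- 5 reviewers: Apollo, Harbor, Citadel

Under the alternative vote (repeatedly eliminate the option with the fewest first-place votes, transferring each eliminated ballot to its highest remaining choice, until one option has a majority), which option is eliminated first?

Round 1: Harbor 14, Apollo 11, Citadel 7. Citadel has the fewest and is eliminated.
Round 2: Harbor 21, Apollo 11. Harbor has a majority.

Citadel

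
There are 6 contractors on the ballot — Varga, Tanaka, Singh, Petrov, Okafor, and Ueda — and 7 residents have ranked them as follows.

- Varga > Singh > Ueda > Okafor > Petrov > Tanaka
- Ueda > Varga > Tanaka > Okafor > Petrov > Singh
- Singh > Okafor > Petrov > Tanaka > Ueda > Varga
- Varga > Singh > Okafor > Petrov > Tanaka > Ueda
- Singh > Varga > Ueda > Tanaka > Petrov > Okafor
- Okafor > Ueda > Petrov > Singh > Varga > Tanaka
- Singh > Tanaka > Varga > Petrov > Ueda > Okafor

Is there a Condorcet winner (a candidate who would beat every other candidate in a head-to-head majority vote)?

Yes

Head-to-head results (7 voters total):
Varga vs Tanaka: Varga wins 5–2.
Varga vs Singh: Singh wins 4–3.
Varga vs Petrov: Varga wins 5–2.
Varga vs Okafor: Varga wins 5–2.
Varga vs Ueda: Varga wins 4–3.
Tanaka vs Singh: Singh wins 6–1.
Tanaka vs Petrov: Petrov wins 4–3.
Tanaka vs Okafor: Okafor wins 4–3.
Tanaka vs Ueda: Ueda wins 4–3.
Singh vs Petrov: Singh wins 5–2.
Singh vs Okafor: Singh wins 5–2.
Singh vs Ueda: Singh wins 5–2.
Petrov vs Okafor: Okafor wins 5–2.
Petrov vs Ueda: Ueda wins 4–3.
Okafor vs Ueda: Ueda wins 4–3.
Singh beats each rival — Varga (4–3), Tanaka (6–1), Petrov (5–2), Okafor (5–2), Ueda (5–2) — so Singh is the Condorcet winner.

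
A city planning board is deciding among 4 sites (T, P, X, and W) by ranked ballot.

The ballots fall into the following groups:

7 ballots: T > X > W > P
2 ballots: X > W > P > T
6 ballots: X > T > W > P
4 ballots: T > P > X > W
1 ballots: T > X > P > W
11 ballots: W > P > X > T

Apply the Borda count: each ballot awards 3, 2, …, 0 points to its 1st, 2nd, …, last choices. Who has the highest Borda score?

X

Borda scores:
  T: 7·3 + 2·0 + 6·2 + 4·3 + 3 + 11·0 = 48
  P: 7·0 + 2·1 + 6·0 + 4·2 + 1 + 11·2 = 33
  X: 7·2 + 2·3 + 6·3 + 4·1 + 2 + 11·1 = 55
  W: 7·1 + 2·2 + 6·1 + 4·0 + 0 + 11·3 = 50
X has the highest total.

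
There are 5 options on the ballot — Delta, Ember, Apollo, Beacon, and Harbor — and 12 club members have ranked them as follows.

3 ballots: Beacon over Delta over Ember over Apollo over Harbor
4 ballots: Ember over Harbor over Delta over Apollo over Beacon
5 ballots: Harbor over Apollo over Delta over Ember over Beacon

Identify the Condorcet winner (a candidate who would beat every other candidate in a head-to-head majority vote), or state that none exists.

Head-to-head results (12 voters total):
Delta vs Ember: Delta wins 8–4.
Delta vs Apollo: Delta wins 7–5.
Delta vs Beacon: Delta wins 9–3.
Delta vs Harbor: Harbor wins 9–3.
Ember vs Apollo: Ember wins 7–5.
Ember vs Beacon: Ember wins 9–3.
Ember vs Harbor: Ember wins 7–5.
Apollo vs Beacon: Apollo wins 9–3.
Apollo vs Harbor: Harbor wins 9–3.
Beacon vs Harbor: Harbor wins 9–3.
No candidate beats all others: Delta beats Ember beats Harbor beats Delta, a majority cycle.

No Condorcet winner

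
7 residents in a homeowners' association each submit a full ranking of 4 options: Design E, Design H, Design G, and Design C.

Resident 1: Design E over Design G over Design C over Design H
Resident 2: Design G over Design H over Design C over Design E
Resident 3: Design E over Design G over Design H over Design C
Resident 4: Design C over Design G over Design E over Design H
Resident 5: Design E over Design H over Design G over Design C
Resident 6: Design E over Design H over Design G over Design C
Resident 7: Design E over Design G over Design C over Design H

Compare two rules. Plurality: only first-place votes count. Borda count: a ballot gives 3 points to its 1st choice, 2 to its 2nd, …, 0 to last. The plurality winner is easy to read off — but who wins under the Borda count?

Design E

Plurality first-place counts: Design E 5, Design H 0, Design G 1, Design C 1 → Design E.
Borda totals: Design E 16, Design H 7, Design G 13, Design C 6 → Design E.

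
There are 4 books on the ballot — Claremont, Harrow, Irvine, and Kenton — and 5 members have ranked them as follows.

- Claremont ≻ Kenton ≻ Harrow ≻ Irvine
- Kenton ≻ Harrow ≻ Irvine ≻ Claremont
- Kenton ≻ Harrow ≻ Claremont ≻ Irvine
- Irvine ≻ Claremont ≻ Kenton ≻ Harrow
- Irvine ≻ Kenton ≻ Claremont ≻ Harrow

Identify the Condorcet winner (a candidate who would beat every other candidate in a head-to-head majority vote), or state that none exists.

Head-to-head results (5 voters total):
Claremont vs Harrow: Claremont wins 3–2.
Claremont vs Irvine: Irvine wins 3–2.
Claremont vs Kenton: Kenton wins 3–2.
Harrow vs Irvine: Harrow wins 3–2.
Harrow vs Kenton: Kenton wins 5–0.
Irvine vs Kenton: Kenton wins 3–2.
Kenton beats each rival — Claremont (3–2), Harrow (5–0), Irvine (3–2) — so Kenton is the Condorcet winner.

Kenton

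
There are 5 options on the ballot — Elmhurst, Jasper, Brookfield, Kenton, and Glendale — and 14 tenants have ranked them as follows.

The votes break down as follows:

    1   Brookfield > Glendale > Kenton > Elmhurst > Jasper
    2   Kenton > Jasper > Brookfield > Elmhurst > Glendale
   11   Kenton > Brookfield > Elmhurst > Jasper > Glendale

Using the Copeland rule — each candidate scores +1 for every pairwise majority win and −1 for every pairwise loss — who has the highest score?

Pairwise results:
  Elmhurst vs Jasper: Elmhurst wins 12–2.
  Elmhurst vs Brookfield: Brookfield wins 14–0.
  Elmhurst vs Kenton: Kenton wins 14–0.
  Elmhurst vs Glendale: Elmhurst wins 13–1.
  Jasper vs Brookfield: Brookfield wins 12–2.
  Jasper vs Kenton: Kenton wins 14–0.
  Jasper vs Glendale: Jasper wins 13–1.
  Brookfield vs Kenton: Kenton wins 13–1.
  Brookfield vs Glendale: Brookfield wins 14–0.
  Kenton vs Glendale: Kenton wins 13–1.
Copeland scores (wins − losses):
  Elmhurst: 2 − 2 = 0
  Jasper: 1 − 3 = -2
  Brookfield: 3 − 1 = 2
  Kenton: 4 − 0 = 4
  Glendale: 0 − 4 = -4
Kenton has the best Copeland score.

Kenton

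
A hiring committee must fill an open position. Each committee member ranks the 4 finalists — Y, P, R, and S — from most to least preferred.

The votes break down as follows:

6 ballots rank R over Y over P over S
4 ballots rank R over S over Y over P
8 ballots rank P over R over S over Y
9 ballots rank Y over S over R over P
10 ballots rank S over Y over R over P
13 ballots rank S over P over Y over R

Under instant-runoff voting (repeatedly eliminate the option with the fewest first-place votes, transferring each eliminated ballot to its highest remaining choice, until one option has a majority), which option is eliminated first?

P

Round 1: S 23, R 10, Y 9, P 8. P has the fewest and is eliminated.
Round 2: S 23, R 18, Y 9. Y has the fewest and is eliminated.
Round 3: S 32, R 18. S has a majority.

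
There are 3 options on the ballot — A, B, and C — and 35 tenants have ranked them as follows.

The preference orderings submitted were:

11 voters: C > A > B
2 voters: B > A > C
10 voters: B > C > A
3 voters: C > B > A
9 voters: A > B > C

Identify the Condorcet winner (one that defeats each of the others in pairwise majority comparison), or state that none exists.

No Condorcet winner

Head-to-head results (35 voters total):
A vs B: A wins 20–15.
A vs C: C wins 24–11.
B vs C: B wins 21–14.
No candidate beats all others: A beats B beats C beats A, a majority cycle.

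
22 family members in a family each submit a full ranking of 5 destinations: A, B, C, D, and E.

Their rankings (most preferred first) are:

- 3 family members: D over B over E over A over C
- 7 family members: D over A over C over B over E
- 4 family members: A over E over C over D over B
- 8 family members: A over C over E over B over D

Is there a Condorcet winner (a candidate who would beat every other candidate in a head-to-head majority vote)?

Head-to-head results (22 voters total):
A vs B: A wins 19–3.
A vs C: A wins 22–0.
A vs D: A wins 12–10.
A vs E: A wins 19–3.
B vs C: C wins 19–3.
B vs D: D wins 14–8.
B vs E: E wins 12–10.
C vs D: C wins 12–10.
C vs E: C wins 15–7.
D vs E: E wins 12–10.
A beats each rival — B (19–3), C (22–0), D (12–10), E (19–3) — so A is the Condorcet winner.

Yes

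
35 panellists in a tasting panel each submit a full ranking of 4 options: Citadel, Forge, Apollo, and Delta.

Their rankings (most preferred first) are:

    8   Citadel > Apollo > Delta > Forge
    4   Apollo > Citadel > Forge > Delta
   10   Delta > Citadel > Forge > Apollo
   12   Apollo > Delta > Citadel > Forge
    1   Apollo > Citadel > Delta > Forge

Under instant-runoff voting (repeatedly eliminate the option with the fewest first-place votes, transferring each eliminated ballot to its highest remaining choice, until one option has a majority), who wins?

Round 1: Apollo 17, Delta 10, Citadel 8, Forge 0. Forge has the fewest and is eliminated.
Round 2: Apollo 17, Delta 10, Citadel 8. Citadel has the fewest and is eliminated.
Round 3: Apollo 25, Delta 10. Apollo has a majority.

Apollo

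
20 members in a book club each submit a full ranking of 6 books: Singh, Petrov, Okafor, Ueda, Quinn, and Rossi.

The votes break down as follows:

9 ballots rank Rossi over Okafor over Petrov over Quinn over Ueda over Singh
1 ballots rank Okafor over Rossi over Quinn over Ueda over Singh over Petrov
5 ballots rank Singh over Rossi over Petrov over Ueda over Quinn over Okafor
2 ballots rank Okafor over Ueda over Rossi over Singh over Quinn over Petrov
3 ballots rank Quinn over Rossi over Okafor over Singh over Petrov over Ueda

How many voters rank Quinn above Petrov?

Ballots ranking Quinn above Petrov: 1+2+3 = 6.
Ballots ranking Petrov above Quinn: 9+5 = 14.
So 6 of 20 voters prefer Quinn to Petrov.

6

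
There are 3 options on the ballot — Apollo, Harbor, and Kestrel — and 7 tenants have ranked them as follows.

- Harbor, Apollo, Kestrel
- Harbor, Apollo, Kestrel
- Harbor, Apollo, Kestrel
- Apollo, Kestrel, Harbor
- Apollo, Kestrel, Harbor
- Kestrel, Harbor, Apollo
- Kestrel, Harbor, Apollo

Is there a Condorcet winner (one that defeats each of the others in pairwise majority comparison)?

No

Head-to-head results (7 voters total):
Apollo vs Harbor: Harbor wins 5–2.
Apollo vs Kestrel: Apollo wins 5–2.
Harbor vs Kestrel: Kestrel wins 4–3.
No candidate beats all others: Apollo beats Kestrel beats Harbor beats Apollo, a majority cycle.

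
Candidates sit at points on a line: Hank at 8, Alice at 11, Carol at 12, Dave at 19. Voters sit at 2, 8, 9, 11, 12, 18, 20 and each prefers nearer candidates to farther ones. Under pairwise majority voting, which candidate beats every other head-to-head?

With single-peaked preferences on a line, the Condorcet winner is the candidate closest to the median voter.
The median voter (position 11) is closest to Alice at 11.
Check: Alice vs Hank — voters closer to Alice: 4 of 7.

Alice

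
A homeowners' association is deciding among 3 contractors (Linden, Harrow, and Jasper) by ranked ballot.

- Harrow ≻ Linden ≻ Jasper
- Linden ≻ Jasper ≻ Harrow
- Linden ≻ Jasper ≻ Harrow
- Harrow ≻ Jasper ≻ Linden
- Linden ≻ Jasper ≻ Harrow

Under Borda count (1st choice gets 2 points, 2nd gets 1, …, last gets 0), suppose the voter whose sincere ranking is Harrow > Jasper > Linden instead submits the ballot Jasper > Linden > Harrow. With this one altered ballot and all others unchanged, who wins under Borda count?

Linden

Borda totals with the altered ballot: Linden 8, Harrow 2, Jasper 5.
The winner is unchanged: still Linden.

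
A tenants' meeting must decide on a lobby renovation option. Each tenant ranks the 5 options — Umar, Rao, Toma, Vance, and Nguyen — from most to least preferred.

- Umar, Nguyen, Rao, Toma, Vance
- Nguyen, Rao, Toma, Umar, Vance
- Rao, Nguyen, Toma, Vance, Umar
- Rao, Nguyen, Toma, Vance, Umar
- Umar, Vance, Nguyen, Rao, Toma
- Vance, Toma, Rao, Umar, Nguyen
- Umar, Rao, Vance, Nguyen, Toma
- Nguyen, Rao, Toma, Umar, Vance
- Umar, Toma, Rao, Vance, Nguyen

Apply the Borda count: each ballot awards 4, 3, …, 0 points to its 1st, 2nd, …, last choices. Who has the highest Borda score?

Borda scores:
  Umar: 4 + 1 + 0 + 0 + 4 + 1 + 4 + 1 + 4 = 19
  Rao: 2 + 3 + 4 + 4 + 1 + 2 + 3 + 3 + 2 = 24
  Toma: 1 + 2 + 2 + 2 + 0 + 3 + 0 + 2 + 3 = 15
  Vance: 0 + 0 + 1 + 1 + 3 + 4 + 2 + 0 + 1 = 12
  Nguyen: 3 + 4 + 3 + 3 + 2 + 0 + 1 + 4 + 0 = 20
Rao has the highest total.

Rao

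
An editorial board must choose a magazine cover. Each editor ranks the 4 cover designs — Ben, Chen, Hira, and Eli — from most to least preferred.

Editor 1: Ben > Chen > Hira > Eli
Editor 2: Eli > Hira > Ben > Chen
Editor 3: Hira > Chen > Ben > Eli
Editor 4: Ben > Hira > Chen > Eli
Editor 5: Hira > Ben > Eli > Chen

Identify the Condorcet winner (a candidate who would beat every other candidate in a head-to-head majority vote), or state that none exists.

Hira

Head-to-head results (5 voters total):
Ben vs Chen: Ben wins 4–1.
Ben vs Hira: Hira wins 3–2.
Ben vs Eli: Ben wins 4–1.
Chen vs Hira: Hira wins 4–1.
Chen vs Eli: Chen wins 3–2.
Hira vs Eli: Hira wins 4–1.
Hira beats each rival — Ben (3–2), Chen (4–1), Eli (4–1) — so Hira is the Condorcet winner.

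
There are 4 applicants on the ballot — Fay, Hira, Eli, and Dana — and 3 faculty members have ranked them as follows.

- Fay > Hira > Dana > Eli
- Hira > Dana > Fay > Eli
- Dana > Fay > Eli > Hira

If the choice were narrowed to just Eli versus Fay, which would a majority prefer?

Fay

Ballots ranking Eli above Fay: 0.
Ballots ranking Fay above Eli: 3.
Fay wins the head-to-head, 3–0.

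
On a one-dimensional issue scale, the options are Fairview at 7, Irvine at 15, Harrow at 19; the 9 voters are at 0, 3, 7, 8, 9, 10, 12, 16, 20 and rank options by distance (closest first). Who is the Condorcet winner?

Fairview

With single-peaked preferences on a line, the Condorcet winner is the candidate closest to the median voter.
The median voter (position 9) is closest to Fairview at 7.
Check: Fairview vs Harrow — voters closer to Fairview: 7 of 9.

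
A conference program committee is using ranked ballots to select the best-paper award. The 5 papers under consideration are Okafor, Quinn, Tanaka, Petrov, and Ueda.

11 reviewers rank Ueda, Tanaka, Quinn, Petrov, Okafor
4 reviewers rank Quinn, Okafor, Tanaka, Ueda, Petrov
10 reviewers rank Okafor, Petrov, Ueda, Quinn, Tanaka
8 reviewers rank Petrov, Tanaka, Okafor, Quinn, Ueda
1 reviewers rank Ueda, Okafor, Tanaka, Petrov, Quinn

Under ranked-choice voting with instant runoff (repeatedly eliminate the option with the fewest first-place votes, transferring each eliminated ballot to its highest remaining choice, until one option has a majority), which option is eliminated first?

Round 1: Ueda 12, Okafor 10, Petrov 8, Quinn 4, Tanaka 0. Tanaka has the fewest and is eliminated.
Round 2: Ueda 12, Okafor 10, Petrov 8, Quinn 4. Quinn has the fewest and is eliminated.
Round 3: Okafor 14, Ueda 12, Petrov 8. Petrov has the fewest and is eliminated.
Round 4: Okafor 22, Ueda 12. Okafor has a majority.

Tanaka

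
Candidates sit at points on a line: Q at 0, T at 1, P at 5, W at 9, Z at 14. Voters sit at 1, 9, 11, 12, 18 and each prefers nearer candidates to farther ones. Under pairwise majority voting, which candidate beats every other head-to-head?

With single-peaked preferences on a line, the Condorcet winner is the candidate closest to the median voter.
The median voter (position 11) is closest to W at 9.
Check: W vs Q — voters closer to W: 4 of 5.

W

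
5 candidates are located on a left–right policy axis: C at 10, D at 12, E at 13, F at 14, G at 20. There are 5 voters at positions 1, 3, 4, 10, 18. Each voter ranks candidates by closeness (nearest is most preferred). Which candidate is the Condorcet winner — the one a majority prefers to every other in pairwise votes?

C

With single-peaked preferences on a line, the Condorcet winner is the candidate closest to the median voter.
The median voter (position 4) is closest to C at 10.
Check: C vs G — voters closer to C: 4 of 5.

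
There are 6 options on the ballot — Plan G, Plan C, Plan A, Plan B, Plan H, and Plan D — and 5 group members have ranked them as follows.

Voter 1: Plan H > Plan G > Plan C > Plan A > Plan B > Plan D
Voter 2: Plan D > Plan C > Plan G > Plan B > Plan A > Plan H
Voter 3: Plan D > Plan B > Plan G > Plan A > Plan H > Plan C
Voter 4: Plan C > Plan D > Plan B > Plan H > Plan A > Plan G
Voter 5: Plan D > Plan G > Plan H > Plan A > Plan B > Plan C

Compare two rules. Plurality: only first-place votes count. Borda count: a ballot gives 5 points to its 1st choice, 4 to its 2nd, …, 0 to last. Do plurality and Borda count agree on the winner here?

Yes

Plurality first-place counts: Plan G 0, Plan C 1, Plan A 0, Plan B 0, Plan H 1, Plan D 3 → Plan D.
Borda totals: Plan G 14, Plan C 12, Plan A 8, Plan B 11, Plan H 11, Plan D 19 → Plan D.
The two rules agree on Plan D.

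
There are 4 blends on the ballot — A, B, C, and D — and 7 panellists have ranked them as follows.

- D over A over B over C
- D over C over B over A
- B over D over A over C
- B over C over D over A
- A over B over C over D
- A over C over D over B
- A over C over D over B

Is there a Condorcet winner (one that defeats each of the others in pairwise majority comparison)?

Head-to-head results (7 voters total):
A vs B: A wins 4–3.
A vs C: A wins 5–2.
A vs D: D wins 4–3.
B vs C: B wins 4–3.
B vs D: D wins 4–3.
C vs D: C wins 4–3.
No candidate beats all others: A beats C beats D beats A, a majority cycle.

No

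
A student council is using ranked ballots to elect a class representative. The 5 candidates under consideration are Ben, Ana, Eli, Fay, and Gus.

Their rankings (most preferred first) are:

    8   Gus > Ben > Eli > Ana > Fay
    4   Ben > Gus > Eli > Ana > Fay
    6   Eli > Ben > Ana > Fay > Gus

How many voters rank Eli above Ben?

Ballots ranking Eli above Ben: 6.
Ballots ranking Ben above Eli: 8+4 = 12.
So 6 of 18 voters prefer Eli to Ben.

6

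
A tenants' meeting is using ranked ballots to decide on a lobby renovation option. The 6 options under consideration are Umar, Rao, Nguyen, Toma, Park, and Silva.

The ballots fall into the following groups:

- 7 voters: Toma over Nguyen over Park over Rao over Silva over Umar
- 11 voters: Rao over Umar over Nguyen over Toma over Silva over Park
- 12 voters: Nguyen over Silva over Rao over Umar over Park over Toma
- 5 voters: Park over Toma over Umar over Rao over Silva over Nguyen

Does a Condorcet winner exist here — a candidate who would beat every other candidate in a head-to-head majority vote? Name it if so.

Head-to-head results (35 voters total):
Umar vs Rao: Rao wins 30–5.
Umar vs Nguyen: Nguyen wins 19–16.
Umar vs Toma: Umar wins 23–12.
Umar vs Park: Umar wins 23–12.
Umar vs Silva: Silva wins 19–16.
Rao vs Nguyen: Nguyen wins 19–16.
Rao vs Toma: Rao wins 23–12.
Rao vs Park: Rao wins 23–12.
Rao vs Silva: Rao wins 23–12.
Nguyen vs Toma: Nguyen wins 23–12.
Nguyen vs Park: Nguyen wins 30–5.
Nguyen vs Silva: Nguyen wins 30–5.
Toma vs Park: Toma wins 18–17.
Toma vs Silva: Toma wins 23–12.
Park vs Silva: Silva wins 23–12.
Nguyen beats each rival — Umar (19–16), Rao (19–16), Toma (23–12), Park (30–5), Silva (30–5) — so Nguyen is the Condorcet winner.

Nguyen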